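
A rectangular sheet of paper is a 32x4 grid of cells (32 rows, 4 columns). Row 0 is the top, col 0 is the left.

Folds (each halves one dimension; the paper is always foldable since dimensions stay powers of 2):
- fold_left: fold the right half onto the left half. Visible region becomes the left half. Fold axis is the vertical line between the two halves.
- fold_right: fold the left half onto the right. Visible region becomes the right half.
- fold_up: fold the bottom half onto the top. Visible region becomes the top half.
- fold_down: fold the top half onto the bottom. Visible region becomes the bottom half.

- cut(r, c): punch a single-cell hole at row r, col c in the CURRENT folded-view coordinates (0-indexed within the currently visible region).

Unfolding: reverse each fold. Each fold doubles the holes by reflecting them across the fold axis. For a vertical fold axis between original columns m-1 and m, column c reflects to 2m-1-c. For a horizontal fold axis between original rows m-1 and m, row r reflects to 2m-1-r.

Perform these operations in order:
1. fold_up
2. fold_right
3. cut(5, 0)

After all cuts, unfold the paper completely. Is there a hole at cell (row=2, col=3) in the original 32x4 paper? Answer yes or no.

Answer: no

Derivation:
Op 1 fold_up: fold axis h@16; visible region now rows[0,16) x cols[0,4) = 16x4
Op 2 fold_right: fold axis v@2; visible region now rows[0,16) x cols[2,4) = 16x2
Op 3 cut(5, 0): punch at orig (5,2); cuts so far [(5, 2)]; region rows[0,16) x cols[2,4) = 16x2
Unfold 1 (reflect across v@2): 2 holes -> [(5, 1), (5, 2)]
Unfold 2 (reflect across h@16): 4 holes -> [(5, 1), (5, 2), (26, 1), (26, 2)]
Holes: [(5, 1), (5, 2), (26, 1), (26, 2)]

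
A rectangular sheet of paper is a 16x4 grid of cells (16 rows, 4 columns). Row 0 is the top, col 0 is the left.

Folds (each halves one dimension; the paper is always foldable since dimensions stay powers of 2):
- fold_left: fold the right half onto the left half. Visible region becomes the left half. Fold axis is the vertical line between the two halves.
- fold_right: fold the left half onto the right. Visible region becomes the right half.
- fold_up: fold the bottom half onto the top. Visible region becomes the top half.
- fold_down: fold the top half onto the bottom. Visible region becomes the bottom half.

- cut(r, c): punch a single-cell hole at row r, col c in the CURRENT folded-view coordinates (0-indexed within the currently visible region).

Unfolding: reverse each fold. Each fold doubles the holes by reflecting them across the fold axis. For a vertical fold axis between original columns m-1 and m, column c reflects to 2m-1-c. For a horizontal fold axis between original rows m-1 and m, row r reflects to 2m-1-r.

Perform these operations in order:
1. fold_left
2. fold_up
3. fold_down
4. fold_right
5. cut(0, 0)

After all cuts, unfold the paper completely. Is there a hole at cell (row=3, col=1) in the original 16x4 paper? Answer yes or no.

Answer: yes

Derivation:
Op 1 fold_left: fold axis v@2; visible region now rows[0,16) x cols[0,2) = 16x2
Op 2 fold_up: fold axis h@8; visible region now rows[0,8) x cols[0,2) = 8x2
Op 3 fold_down: fold axis h@4; visible region now rows[4,8) x cols[0,2) = 4x2
Op 4 fold_right: fold axis v@1; visible region now rows[4,8) x cols[1,2) = 4x1
Op 5 cut(0, 0): punch at orig (4,1); cuts so far [(4, 1)]; region rows[4,8) x cols[1,2) = 4x1
Unfold 1 (reflect across v@1): 2 holes -> [(4, 0), (4, 1)]
Unfold 2 (reflect across h@4): 4 holes -> [(3, 0), (3, 1), (4, 0), (4, 1)]
Unfold 3 (reflect across h@8): 8 holes -> [(3, 0), (3, 1), (4, 0), (4, 1), (11, 0), (11, 1), (12, 0), (12, 1)]
Unfold 4 (reflect across v@2): 16 holes -> [(3, 0), (3, 1), (3, 2), (3, 3), (4, 0), (4, 1), (4, 2), (4, 3), (11, 0), (11, 1), (11, 2), (11, 3), (12, 0), (12, 1), (12, 2), (12, 3)]
Holes: [(3, 0), (3, 1), (3, 2), (3, 3), (4, 0), (4, 1), (4, 2), (4, 3), (11, 0), (11, 1), (11, 2), (11, 3), (12, 0), (12, 1), (12, 2), (12, 3)]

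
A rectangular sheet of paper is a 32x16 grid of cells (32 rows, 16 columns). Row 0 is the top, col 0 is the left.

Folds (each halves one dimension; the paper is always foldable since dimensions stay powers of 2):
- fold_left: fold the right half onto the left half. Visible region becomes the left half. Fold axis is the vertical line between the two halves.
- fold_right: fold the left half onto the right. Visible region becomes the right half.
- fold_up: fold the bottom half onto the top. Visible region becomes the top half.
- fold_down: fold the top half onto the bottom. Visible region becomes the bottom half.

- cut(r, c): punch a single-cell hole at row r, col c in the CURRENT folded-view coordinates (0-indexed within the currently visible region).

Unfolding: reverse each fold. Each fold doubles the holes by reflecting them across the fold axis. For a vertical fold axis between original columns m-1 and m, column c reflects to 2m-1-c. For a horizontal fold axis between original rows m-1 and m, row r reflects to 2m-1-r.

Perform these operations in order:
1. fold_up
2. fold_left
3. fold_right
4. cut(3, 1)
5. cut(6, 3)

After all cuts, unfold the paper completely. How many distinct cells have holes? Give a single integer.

Op 1 fold_up: fold axis h@16; visible region now rows[0,16) x cols[0,16) = 16x16
Op 2 fold_left: fold axis v@8; visible region now rows[0,16) x cols[0,8) = 16x8
Op 3 fold_right: fold axis v@4; visible region now rows[0,16) x cols[4,8) = 16x4
Op 4 cut(3, 1): punch at orig (3,5); cuts so far [(3, 5)]; region rows[0,16) x cols[4,8) = 16x4
Op 5 cut(6, 3): punch at orig (6,7); cuts so far [(3, 5), (6, 7)]; region rows[0,16) x cols[4,8) = 16x4
Unfold 1 (reflect across v@4): 4 holes -> [(3, 2), (3, 5), (6, 0), (6, 7)]
Unfold 2 (reflect across v@8): 8 holes -> [(3, 2), (3, 5), (3, 10), (3, 13), (6, 0), (6, 7), (6, 8), (6, 15)]
Unfold 3 (reflect across h@16): 16 holes -> [(3, 2), (3, 5), (3, 10), (3, 13), (6, 0), (6, 7), (6, 8), (6, 15), (25, 0), (25, 7), (25, 8), (25, 15), (28, 2), (28, 5), (28, 10), (28, 13)]

Answer: 16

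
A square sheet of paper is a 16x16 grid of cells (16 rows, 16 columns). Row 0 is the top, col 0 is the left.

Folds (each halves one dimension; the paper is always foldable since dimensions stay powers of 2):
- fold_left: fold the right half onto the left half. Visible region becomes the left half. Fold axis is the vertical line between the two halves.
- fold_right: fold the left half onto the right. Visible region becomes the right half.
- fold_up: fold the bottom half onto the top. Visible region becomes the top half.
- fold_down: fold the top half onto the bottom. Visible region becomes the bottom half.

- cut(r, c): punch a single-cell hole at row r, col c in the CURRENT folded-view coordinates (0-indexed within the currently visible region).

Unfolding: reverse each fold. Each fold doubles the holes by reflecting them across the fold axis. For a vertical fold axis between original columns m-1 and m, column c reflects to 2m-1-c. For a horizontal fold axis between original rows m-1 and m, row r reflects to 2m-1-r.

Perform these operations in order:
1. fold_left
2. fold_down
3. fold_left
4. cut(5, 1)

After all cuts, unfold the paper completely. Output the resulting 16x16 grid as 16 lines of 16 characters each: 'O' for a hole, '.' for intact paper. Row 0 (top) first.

Op 1 fold_left: fold axis v@8; visible region now rows[0,16) x cols[0,8) = 16x8
Op 2 fold_down: fold axis h@8; visible region now rows[8,16) x cols[0,8) = 8x8
Op 3 fold_left: fold axis v@4; visible region now rows[8,16) x cols[0,4) = 8x4
Op 4 cut(5, 1): punch at orig (13,1); cuts so far [(13, 1)]; region rows[8,16) x cols[0,4) = 8x4
Unfold 1 (reflect across v@4): 2 holes -> [(13, 1), (13, 6)]
Unfold 2 (reflect across h@8): 4 holes -> [(2, 1), (2, 6), (13, 1), (13, 6)]
Unfold 3 (reflect across v@8): 8 holes -> [(2, 1), (2, 6), (2, 9), (2, 14), (13, 1), (13, 6), (13, 9), (13, 14)]

Answer: ................
................
.O....O..O....O.
................
................
................
................
................
................
................
................
................
................
.O....O..O....O.
................
................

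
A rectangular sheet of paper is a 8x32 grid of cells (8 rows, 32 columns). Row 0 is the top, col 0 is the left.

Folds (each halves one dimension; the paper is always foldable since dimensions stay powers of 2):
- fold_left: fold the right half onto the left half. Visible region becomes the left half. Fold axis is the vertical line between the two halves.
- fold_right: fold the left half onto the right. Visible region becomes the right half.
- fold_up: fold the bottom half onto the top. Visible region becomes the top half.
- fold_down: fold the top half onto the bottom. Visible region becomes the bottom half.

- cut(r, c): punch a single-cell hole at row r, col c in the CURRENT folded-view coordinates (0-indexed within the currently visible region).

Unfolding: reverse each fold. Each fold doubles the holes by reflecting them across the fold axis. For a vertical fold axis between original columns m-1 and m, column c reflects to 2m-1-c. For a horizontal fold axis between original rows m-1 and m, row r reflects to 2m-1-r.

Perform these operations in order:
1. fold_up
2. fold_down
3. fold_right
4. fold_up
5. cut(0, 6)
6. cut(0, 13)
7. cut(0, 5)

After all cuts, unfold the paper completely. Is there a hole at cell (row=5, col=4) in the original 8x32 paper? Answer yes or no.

Op 1 fold_up: fold axis h@4; visible region now rows[0,4) x cols[0,32) = 4x32
Op 2 fold_down: fold axis h@2; visible region now rows[2,4) x cols[0,32) = 2x32
Op 3 fold_right: fold axis v@16; visible region now rows[2,4) x cols[16,32) = 2x16
Op 4 fold_up: fold axis h@3; visible region now rows[2,3) x cols[16,32) = 1x16
Op 5 cut(0, 6): punch at orig (2,22); cuts so far [(2, 22)]; region rows[2,3) x cols[16,32) = 1x16
Op 6 cut(0, 13): punch at orig (2,29); cuts so far [(2, 22), (2, 29)]; region rows[2,3) x cols[16,32) = 1x16
Op 7 cut(0, 5): punch at orig (2,21); cuts so far [(2, 21), (2, 22), (2, 29)]; region rows[2,3) x cols[16,32) = 1x16
Unfold 1 (reflect across h@3): 6 holes -> [(2, 21), (2, 22), (2, 29), (3, 21), (3, 22), (3, 29)]
Unfold 2 (reflect across v@16): 12 holes -> [(2, 2), (2, 9), (2, 10), (2, 21), (2, 22), (2, 29), (3, 2), (3, 9), (3, 10), (3, 21), (3, 22), (3, 29)]
Unfold 3 (reflect across h@2): 24 holes -> [(0, 2), (0, 9), (0, 10), (0, 21), (0, 22), (0, 29), (1, 2), (1, 9), (1, 10), (1, 21), (1, 22), (1, 29), (2, 2), (2, 9), (2, 10), (2, 21), (2, 22), (2, 29), (3, 2), (3, 9), (3, 10), (3, 21), (3, 22), (3, 29)]
Unfold 4 (reflect across h@4): 48 holes -> [(0, 2), (0, 9), (0, 10), (0, 21), (0, 22), (0, 29), (1, 2), (1, 9), (1, 10), (1, 21), (1, 22), (1, 29), (2, 2), (2, 9), (2, 10), (2, 21), (2, 22), (2, 29), (3, 2), (3, 9), (3, 10), (3, 21), (3, 22), (3, 29), (4, 2), (4, 9), (4, 10), (4, 21), (4, 22), (4, 29), (5, 2), (5, 9), (5, 10), (5, 21), (5, 22), (5, 29), (6, 2), (6, 9), (6, 10), (6, 21), (6, 22), (6, 29), (7, 2), (7, 9), (7, 10), (7, 21), (7, 22), (7, 29)]
Holes: [(0, 2), (0, 9), (0, 10), (0, 21), (0, 22), (0, 29), (1, 2), (1, 9), (1, 10), (1, 21), (1, 22), (1, 29), (2, 2), (2, 9), (2, 10), (2, 21), (2, 22), (2, 29), (3, 2), (3, 9), (3, 10), (3, 21), (3, 22), (3, 29), (4, 2), (4, 9), (4, 10), (4, 21), (4, 22), (4, 29), (5, 2), (5, 9), (5, 10), (5, 21), (5, 22), (5, 29), (6, 2), (6, 9), (6, 10), (6, 21), (6, 22), (6, 29), (7, 2), (7, 9), (7, 10), (7, 21), (7, 22), (7, 29)]

Answer: no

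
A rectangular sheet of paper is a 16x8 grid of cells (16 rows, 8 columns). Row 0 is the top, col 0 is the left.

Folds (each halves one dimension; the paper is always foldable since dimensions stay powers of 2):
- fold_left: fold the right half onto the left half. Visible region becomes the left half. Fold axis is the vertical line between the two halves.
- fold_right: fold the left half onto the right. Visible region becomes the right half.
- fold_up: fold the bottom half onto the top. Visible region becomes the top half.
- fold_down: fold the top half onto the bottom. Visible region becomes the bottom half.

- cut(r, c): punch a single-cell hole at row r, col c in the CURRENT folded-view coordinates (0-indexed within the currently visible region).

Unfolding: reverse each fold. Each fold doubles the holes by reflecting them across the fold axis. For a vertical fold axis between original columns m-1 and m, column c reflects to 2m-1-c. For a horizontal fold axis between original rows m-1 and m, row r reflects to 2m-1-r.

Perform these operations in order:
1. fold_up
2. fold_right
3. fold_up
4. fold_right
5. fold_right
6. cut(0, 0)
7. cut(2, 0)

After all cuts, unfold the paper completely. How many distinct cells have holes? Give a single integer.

Answer: 64

Derivation:
Op 1 fold_up: fold axis h@8; visible region now rows[0,8) x cols[0,8) = 8x8
Op 2 fold_right: fold axis v@4; visible region now rows[0,8) x cols[4,8) = 8x4
Op 3 fold_up: fold axis h@4; visible region now rows[0,4) x cols[4,8) = 4x4
Op 4 fold_right: fold axis v@6; visible region now rows[0,4) x cols[6,8) = 4x2
Op 5 fold_right: fold axis v@7; visible region now rows[0,4) x cols[7,8) = 4x1
Op 6 cut(0, 0): punch at orig (0,7); cuts so far [(0, 7)]; region rows[0,4) x cols[7,8) = 4x1
Op 7 cut(2, 0): punch at orig (2,7); cuts so far [(0, 7), (2, 7)]; region rows[0,4) x cols[7,8) = 4x1
Unfold 1 (reflect across v@7): 4 holes -> [(0, 6), (0, 7), (2, 6), (2, 7)]
Unfold 2 (reflect across v@6): 8 holes -> [(0, 4), (0, 5), (0, 6), (0, 7), (2, 4), (2, 5), (2, 6), (2, 7)]
Unfold 3 (reflect across h@4): 16 holes -> [(0, 4), (0, 5), (0, 6), (0, 7), (2, 4), (2, 5), (2, 6), (2, 7), (5, 4), (5, 5), (5, 6), (5, 7), (7, 4), (7, 5), (7, 6), (7, 7)]
Unfold 4 (reflect across v@4): 32 holes -> [(0, 0), (0, 1), (0, 2), (0, 3), (0, 4), (0, 5), (0, 6), (0, 7), (2, 0), (2, 1), (2, 2), (2, 3), (2, 4), (2, 5), (2, 6), (2, 7), (5, 0), (5, 1), (5, 2), (5, 3), (5, 4), (5, 5), (5, 6), (5, 7), (7, 0), (7, 1), (7, 2), (7, 3), (7, 4), (7, 5), (7, 6), (7, 7)]
Unfold 5 (reflect across h@8): 64 holes -> [(0, 0), (0, 1), (0, 2), (0, 3), (0, 4), (0, 5), (0, 6), (0, 7), (2, 0), (2, 1), (2, 2), (2, 3), (2, 4), (2, 5), (2, 6), (2, 7), (5, 0), (5, 1), (5, 2), (5, 3), (5, 4), (5, 5), (5, 6), (5, 7), (7, 0), (7, 1), (7, 2), (7, 3), (7, 4), (7, 5), (7, 6), (7, 7), (8, 0), (8, 1), (8, 2), (8, 3), (8, 4), (8, 5), (8, 6), (8, 7), (10, 0), (10, 1), (10, 2), (10, 3), (10, 4), (10, 5), (10, 6), (10, 7), (13, 0), (13, 1), (13, 2), (13, 3), (13, 4), (13, 5), (13, 6), (13, 7), (15, 0), (15, 1), (15, 2), (15, 3), (15, 4), (15, 5), (15, 6), (15, 7)]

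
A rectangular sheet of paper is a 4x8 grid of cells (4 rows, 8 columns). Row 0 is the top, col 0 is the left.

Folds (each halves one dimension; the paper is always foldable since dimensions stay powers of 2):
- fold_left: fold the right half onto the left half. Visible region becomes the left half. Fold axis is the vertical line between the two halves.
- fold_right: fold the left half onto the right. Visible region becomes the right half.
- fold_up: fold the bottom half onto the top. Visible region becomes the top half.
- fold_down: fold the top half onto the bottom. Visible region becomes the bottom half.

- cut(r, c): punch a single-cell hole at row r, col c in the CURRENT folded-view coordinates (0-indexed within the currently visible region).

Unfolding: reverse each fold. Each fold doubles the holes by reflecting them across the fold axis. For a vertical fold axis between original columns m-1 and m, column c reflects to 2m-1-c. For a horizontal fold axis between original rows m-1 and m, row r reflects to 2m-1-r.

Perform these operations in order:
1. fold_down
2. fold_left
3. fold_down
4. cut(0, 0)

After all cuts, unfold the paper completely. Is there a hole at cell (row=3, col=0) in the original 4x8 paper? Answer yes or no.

Op 1 fold_down: fold axis h@2; visible region now rows[2,4) x cols[0,8) = 2x8
Op 2 fold_left: fold axis v@4; visible region now rows[2,4) x cols[0,4) = 2x4
Op 3 fold_down: fold axis h@3; visible region now rows[3,4) x cols[0,4) = 1x4
Op 4 cut(0, 0): punch at orig (3,0); cuts so far [(3, 0)]; region rows[3,4) x cols[0,4) = 1x4
Unfold 1 (reflect across h@3): 2 holes -> [(2, 0), (3, 0)]
Unfold 2 (reflect across v@4): 4 holes -> [(2, 0), (2, 7), (3, 0), (3, 7)]
Unfold 3 (reflect across h@2): 8 holes -> [(0, 0), (0, 7), (1, 0), (1, 7), (2, 0), (2, 7), (3, 0), (3, 7)]
Holes: [(0, 0), (0, 7), (1, 0), (1, 7), (2, 0), (2, 7), (3, 0), (3, 7)]

Answer: yes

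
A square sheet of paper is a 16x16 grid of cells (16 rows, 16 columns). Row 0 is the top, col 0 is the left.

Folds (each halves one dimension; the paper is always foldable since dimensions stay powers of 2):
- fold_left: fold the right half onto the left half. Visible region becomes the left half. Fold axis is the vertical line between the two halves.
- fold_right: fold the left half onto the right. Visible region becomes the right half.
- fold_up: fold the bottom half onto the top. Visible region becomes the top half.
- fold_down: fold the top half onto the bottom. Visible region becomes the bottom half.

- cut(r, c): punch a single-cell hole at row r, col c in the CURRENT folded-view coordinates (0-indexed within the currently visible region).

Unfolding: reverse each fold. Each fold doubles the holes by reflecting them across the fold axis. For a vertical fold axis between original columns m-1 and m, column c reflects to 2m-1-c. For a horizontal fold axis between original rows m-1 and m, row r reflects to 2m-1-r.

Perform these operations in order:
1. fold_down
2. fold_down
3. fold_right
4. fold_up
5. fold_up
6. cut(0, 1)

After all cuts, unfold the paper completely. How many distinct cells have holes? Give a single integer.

Answer: 32

Derivation:
Op 1 fold_down: fold axis h@8; visible region now rows[8,16) x cols[0,16) = 8x16
Op 2 fold_down: fold axis h@12; visible region now rows[12,16) x cols[0,16) = 4x16
Op 3 fold_right: fold axis v@8; visible region now rows[12,16) x cols[8,16) = 4x8
Op 4 fold_up: fold axis h@14; visible region now rows[12,14) x cols[8,16) = 2x8
Op 5 fold_up: fold axis h@13; visible region now rows[12,13) x cols[8,16) = 1x8
Op 6 cut(0, 1): punch at orig (12,9); cuts so far [(12, 9)]; region rows[12,13) x cols[8,16) = 1x8
Unfold 1 (reflect across h@13): 2 holes -> [(12, 9), (13, 9)]
Unfold 2 (reflect across h@14): 4 holes -> [(12, 9), (13, 9), (14, 9), (15, 9)]
Unfold 3 (reflect across v@8): 8 holes -> [(12, 6), (12, 9), (13, 6), (13, 9), (14, 6), (14, 9), (15, 6), (15, 9)]
Unfold 4 (reflect across h@12): 16 holes -> [(8, 6), (8, 9), (9, 6), (9, 9), (10, 6), (10, 9), (11, 6), (11, 9), (12, 6), (12, 9), (13, 6), (13, 9), (14, 6), (14, 9), (15, 6), (15, 9)]
Unfold 5 (reflect across h@8): 32 holes -> [(0, 6), (0, 9), (1, 6), (1, 9), (2, 6), (2, 9), (3, 6), (3, 9), (4, 6), (4, 9), (5, 6), (5, 9), (6, 6), (6, 9), (7, 6), (7, 9), (8, 6), (8, 9), (9, 6), (9, 9), (10, 6), (10, 9), (11, 6), (11, 9), (12, 6), (12, 9), (13, 6), (13, 9), (14, 6), (14, 9), (15, 6), (15, 9)]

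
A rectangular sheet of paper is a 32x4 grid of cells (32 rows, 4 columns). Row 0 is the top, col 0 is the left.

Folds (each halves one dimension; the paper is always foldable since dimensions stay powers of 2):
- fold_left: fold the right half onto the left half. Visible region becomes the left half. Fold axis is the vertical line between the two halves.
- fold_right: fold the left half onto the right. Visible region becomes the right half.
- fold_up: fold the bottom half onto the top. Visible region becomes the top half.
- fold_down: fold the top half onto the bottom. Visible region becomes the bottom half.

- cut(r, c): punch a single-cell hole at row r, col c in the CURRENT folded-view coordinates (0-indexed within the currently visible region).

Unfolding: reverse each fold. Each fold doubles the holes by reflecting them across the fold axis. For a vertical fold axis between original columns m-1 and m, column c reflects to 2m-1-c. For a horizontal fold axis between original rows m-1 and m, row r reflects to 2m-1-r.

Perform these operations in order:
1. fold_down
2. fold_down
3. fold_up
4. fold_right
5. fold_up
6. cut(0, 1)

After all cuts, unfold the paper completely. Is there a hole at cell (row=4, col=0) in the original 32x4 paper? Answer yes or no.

Op 1 fold_down: fold axis h@16; visible region now rows[16,32) x cols[0,4) = 16x4
Op 2 fold_down: fold axis h@24; visible region now rows[24,32) x cols[0,4) = 8x4
Op 3 fold_up: fold axis h@28; visible region now rows[24,28) x cols[0,4) = 4x4
Op 4 fold_right: fold axis v@2; visible region now rows[24,28) x cols[2,4) = 4x2
Op 5 fold_up: fold axis h@26; visible region now rows[24,26) x cols[2,4) = 2x2
Op 6 cut(0, 1): punch at orig (24,3); cuts so far [(24, 3)]; region rows[24,26) x cols[2,4) = 2x2
Unfold 1 (reflect across h@26): 2 holes -> [(24, 3), (27, 3)]
Unfold 2 (reflect across v@2): 4 holes -> [(24, 0), (24, 3), (27, 0), (27, 3)]
Unfold 3 (reflect across h@28): 8 holes -> [(24, 0), (24, 3), (27, 0), (27, 3), (28, 0), (28, 3), (31, 0), (31, 3)]
Unfold 4 (reflect across h@24): 16 holes -> [(16, 0), (16, 3), (19, 0), (19, 3), (20, 0), (20, 3), (23, 0), (23, 3), (24, 0), (24, 3), (27, 0), (27, 3), (28, 0), (28, 3), (31, 0), (31, 3)]
Unfold 5 (reflect across h@16): 32 holes -> [(0, 0), (0, 3), (3, 0), (3, 3), (4, 0), (4, 3), (7, 0), (7, 3), (8, 0), (8, 3), (11, 0), (11, 3), (12, 0), (12, 3), (15, 0), (15, 3), (16, 0), (16, 3), (19, 0), (19, 3), (20, 0), (20, 3), (23, 0), (23, 3), (24, 0), (24, 3), (27, 0), (27, 3), (28, 0), (28, 3), (31, 0), (31, 3)]
Holes: [(0, 0), (0, 3), (3, 0), (3, 3), (4, 0), (4, 3), (7, 0), (7, 3), (8, 0), (8, 3), (11, 0), (11, 3), (12, 0), (12, 3), (15, 0), (15, 3), (16, 0), (16, 3), (19, 0), (19, 3), (20, 0), (20, 3), (23, 0), (23, 3), (24, 0), (24, 3), (27, 0), (27, 3), (28, 0), (28, 3), (31, 0), (31, 3)]

Answer: yes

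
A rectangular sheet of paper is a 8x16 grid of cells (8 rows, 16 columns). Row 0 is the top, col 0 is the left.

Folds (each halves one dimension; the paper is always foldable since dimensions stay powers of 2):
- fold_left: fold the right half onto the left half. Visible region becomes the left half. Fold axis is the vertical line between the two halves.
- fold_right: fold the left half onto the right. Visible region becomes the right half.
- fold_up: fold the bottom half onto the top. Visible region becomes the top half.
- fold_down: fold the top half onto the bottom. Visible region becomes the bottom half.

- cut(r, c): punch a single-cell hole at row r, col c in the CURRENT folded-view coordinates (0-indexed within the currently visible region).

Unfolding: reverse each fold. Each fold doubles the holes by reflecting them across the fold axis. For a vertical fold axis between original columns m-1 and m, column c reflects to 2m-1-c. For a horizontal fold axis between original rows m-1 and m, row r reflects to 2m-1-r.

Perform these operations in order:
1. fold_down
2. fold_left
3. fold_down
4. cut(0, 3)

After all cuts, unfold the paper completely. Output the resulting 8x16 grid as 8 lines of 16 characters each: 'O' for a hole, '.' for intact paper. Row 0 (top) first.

Answer: ................
...O........O...
...O........O...
................
................
...O........O...
...O........O...
................

Derivation:
Op 1 fold_down: fold axis h@4; visible region now rows[4,8) x cols[0,16) = 4x16
Op 2 fold_left: fold axis v@8; visible region now rows[4,8) x cols[0,8) = 4x8
Op 3 fold_down: fold axis h@6; visible region now rows[6,8) x cols[0,8) = 2x8
Op 4 cut(0, 3): punch at orig (6,3); cuts so far [(6, 3)]; region rows[6,8) x cols[0,8) = 2x8
Unfold 1 (reflect across h@6): 2 holes -> [(5, 3), (6, 3)]
Unfold 2 (reflect across v@8): 4 holes -> [(5, 3), (5, 12), (6, 3), (6, 12)]
Unfold 3 (reflect across h@4): 8 holes -> [(1, 3), (1, 12), (2, 3), (2, 12), (5, 3), (5, 12), (6, 3), (6, 12)]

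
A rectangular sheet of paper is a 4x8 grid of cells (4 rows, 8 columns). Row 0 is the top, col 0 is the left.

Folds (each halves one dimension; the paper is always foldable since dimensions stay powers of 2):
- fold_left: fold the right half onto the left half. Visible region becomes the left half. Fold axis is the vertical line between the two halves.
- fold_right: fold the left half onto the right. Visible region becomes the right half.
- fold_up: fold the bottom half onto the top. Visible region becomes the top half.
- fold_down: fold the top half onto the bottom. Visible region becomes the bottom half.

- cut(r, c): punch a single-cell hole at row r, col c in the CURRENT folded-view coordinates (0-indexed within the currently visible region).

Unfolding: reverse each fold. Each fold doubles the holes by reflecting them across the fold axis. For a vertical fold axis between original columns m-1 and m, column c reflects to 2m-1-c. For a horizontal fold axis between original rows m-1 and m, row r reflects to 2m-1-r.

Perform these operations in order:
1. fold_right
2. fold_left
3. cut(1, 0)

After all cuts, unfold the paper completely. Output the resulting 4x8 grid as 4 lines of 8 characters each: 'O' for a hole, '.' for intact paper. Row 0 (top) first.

Op 1 fold_right: fold axis v@4; visible region now rows[0,4) x cols[4,8) = 4x4
Op 2 fold_left: fold axis v@6; visible region now rows[0,4) x cols[4,6) = 4x2
Op 3 cut(1, 0): punch at orig (1,4); cuts so far [(1, 4)]; region rows[0,4) x cols[4,6) = 4x2
Unfold 1 (reflect across v@6): 2 holes -> [(1, 4), (1, 7)]
Unfold 2 (reflect across v@4): 4 holes -> [(1, 0), (1, 3), (1, 4), (1, 7)]

Answer: ........
O..OO..O
........
........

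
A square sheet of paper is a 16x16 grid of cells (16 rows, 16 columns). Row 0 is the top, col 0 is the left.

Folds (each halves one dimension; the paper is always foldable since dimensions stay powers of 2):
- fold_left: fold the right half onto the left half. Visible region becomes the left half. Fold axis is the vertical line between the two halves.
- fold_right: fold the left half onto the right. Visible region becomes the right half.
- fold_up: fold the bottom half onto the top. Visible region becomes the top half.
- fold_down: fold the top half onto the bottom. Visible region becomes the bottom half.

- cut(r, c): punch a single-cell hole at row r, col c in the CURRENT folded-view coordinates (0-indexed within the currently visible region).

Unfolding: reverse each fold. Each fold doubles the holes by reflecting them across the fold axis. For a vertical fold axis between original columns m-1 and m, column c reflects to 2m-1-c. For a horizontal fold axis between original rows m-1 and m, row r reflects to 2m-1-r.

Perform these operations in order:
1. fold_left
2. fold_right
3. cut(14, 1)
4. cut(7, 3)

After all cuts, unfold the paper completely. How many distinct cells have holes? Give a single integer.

Op 1 fold_left: fold axis v@8; visible region now rows[0,16) x cols[0,8) = 16x8
Op 2 fold_right: fold axis v@4; visible region now rows[0,16) x cols[4,8) = 16x4
Op 3 cut(14, 1): punch at orig (14,5); cuts so far [(14, 5)]; region rows[0,16) x cols[4,8) = 16x4
Op 4 cut(7, 3): punch at orig (7,7); cuts so far [(7, 7), (14, 5)]; region rows[0,16) x cols[4,8) = 16x4
Unfold 1 (reflect across v@4): 4 holes -> [(7, 0), (7, 7), (14, 2), (14, 5)]
Unfold 2 (reflect across v@8): 8 holes -> [(7, 0), (7, 7), (7, 8), (7, 15), (14, 2), (14, 5), (14, 10), (14, 13)]

Answer: 8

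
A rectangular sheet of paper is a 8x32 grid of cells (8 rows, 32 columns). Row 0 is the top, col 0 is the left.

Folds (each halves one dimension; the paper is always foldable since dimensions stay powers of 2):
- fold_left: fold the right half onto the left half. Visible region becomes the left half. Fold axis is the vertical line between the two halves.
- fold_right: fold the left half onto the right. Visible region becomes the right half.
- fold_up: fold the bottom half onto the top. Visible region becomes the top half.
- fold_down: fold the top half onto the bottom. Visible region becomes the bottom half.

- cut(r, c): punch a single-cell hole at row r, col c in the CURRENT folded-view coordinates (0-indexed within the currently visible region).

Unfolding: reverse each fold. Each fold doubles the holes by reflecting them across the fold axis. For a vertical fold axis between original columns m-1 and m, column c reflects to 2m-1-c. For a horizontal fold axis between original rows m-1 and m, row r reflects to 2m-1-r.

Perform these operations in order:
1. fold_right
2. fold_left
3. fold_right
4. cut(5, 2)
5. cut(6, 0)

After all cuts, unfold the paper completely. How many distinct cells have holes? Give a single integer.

Op 1 fold_right: fold axis v@16; visible region now rows[0,8) x cols[16,32) = 8x16
Op 2 fold_left: fold axis v@24; visible region now rows[0,8) x cols[16,24) = 8x8
Op 3 fold_right: fold axis v@20; visible region now rows[0,8) x cols[20,24) = 8x4
Op 4 cut(5, 2): punch at orig (5,22); cuts so far [(5, 22)]; region rows[0,8) x cols[20,24) = 8x4
Op 5 cut(6, 0): punch at orig (6,20); cuts so far [(5, 22), (6, 20)]; region rows[0,8) x cols[20,24) = 8x4
Unfold 1 (reflect across v@20): 4 holes -> [(5, 17), (5, 22), (6, 19), (6, 20)]
Unfold 2 (reflect across v@24): 8 holes -> [(5, 17), (5, 22), (5, 25), (5, 30), (6, 19), (6, 20), (6, 27), (6, 28)]
Unfold 3 (reflect across v@16): 16 holes -> [(5, 1), (5, 6), (5, 9), (5, 14), (5, 17), (5, 22), (5, 25), (5, 30), (6, 3), (6, 4), (6, 11), (6, 12), (6, 19), (6, 20), (6, 27), (6, 28)]

Answer: 16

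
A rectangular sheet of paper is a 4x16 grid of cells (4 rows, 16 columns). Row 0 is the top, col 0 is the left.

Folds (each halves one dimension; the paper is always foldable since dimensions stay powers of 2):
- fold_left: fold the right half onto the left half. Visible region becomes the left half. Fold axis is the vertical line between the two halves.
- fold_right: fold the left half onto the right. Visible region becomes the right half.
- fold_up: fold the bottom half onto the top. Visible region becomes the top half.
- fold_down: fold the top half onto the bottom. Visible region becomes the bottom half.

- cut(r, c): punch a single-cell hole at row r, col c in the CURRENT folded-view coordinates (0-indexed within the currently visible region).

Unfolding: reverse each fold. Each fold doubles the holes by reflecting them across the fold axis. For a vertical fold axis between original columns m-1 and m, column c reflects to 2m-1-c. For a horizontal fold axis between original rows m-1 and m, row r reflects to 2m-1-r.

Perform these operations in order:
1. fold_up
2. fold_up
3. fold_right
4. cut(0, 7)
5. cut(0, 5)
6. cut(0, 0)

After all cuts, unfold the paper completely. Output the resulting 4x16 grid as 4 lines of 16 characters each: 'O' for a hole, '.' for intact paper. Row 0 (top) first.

Answer: O.O....OO....O.O
O.O....OO....O.O
O.O....OO....O.O
O.O....OO....O.O

Derivation:
Op 1 fold_up: fold axis h@2; visible region now rows[0,2) x cols[0,16) = 2x16
Op 2 fold_up: fold axis h@1; visible region now rows[0,1) x cols[0,16) = 1x16
Op 3 fold_right: fold axis v@8; visible region now rows[0,1) x cols[8,16) = 1x8
Op 4 cut(0, 7): punch at orig (0,15); cuts so far [(0, 15)]; region rows[0,1) x cols[8,16) = 1x8
Op 5 cut(0, 5): punch at orig (0,13); cuts so far [(0, 13), (0, 15)]; region rows[0,1) x cols[8,16) = 1x8
Op 6 cut(0, 0): punch at orig (0,8); cuts so far [(0, 8), (0, 13), (0, 15)]; region rows[0,1) x cols[8,16) = 1x8
Unfold 1 (reflect across v@8): 6 holes -> [(0, 0), (0, 2), (0, 7), (0, 8), (0, 13), (0, 15)]
Unfold 2 (reflect across h@1): 12 holes -> [(0, 0), (0, 2), (0, 7), (0, 8), (0, 13), (0, 15), (1, 0), (1, 2), (1, 7), (1, 8), (1, 13), (1, 15)]
Unfold 3 (reflect across h@2): 24 holes -> [(0, 0), (0, 2), (0, 7), (0, 8), (0, 13), (0, 15), (1, 0), (1, 2), (1, 7), (1, 8), (1, 13), (1, 15), (2, 0), (2, 2), (2, 7), (2, 8), (2, 13), (2, 15), (3, 0), (3, 2), (3, 7), (3, 8), (3, 13), (3, 15)]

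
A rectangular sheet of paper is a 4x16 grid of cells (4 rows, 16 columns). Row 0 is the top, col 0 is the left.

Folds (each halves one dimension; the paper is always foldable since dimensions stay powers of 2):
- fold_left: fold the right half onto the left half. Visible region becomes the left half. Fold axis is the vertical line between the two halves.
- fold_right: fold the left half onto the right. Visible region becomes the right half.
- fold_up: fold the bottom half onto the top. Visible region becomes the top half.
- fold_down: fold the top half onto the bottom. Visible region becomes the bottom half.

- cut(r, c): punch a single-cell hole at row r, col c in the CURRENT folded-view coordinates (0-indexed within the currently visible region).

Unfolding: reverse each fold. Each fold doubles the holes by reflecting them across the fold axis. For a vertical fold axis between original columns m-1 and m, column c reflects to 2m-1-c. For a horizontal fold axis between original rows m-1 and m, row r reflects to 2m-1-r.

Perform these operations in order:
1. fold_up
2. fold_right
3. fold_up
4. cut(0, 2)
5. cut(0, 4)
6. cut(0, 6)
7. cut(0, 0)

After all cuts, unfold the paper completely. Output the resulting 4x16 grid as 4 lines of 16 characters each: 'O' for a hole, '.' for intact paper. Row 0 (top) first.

Op 1 fold_up: fold axis h@2; visible region now rows[0,2) x cols[0,16) = 2x16
Op 2 fold_right: fold axis v@8; visible region now rows[0,2) x cols[8,16) = 2x8
Op 3 fold_up: fold axis h@1; visible region now rows[0,1) x cols[8,16) = 1x8
Op 4 cut(0, 2): punch at orig (0,10); cuts so far [(0, 10)]; region rows[0,1) x cols[8,16) = 1x8
Op 5 cut(0, 4): punch at orig (0,12); cuts so far [(0, 10), (0, 12)]; region rows[0,1) x cols[8,16) = 1x8
Op 6 cut(0, 6): punch at orig (0,14); cuts so far [(0, 10), (0, 12), (0, 14)]; region rows[0,1) x cols[8,16) = 1x8
Op 7 cut(0, 0): punch at orig (0,8); cuts so far [(0, 8), (0, 10), (0, 12), (0, 14)]; region rows[0,1) x cols[8,16) = 1x8
Unfold 1 (reflect across h@1): 8 holes -> [(0, 8), (0, 10), (0, 12), (0, 14), (1, 8), (1, 10), (1, 12), (1, 14)]
Unfold 2 (reflect across v@8): 16 holes -> [(0, 1), (0, 3), (0, 5), (0, 7), (0, 8), (0, 10), (0, 12), (0, 14), (1, 1), (1, 3), (1, 5), (1, 7), (1, 8), (1, 10), (1, 12), (1, 14)]
Unfold 3 (reflect across h@2): 32 holes -> [(0, 1), (0, 3), (0, 5), (0, 7), (0, 8), (0, 10), (0, 12), (0, 14), (1, 1), (1, 3), (1, 5), (1, 7), (1, 8), (1, 10), (1, 12), (1, 14), (2, 1), (2, 3), (2, 5), (2, 7), (2, 8), (2, 10), (2, 12), (2, 14), (3, 1), (3, 3), (3, 5), (3, 7), (3, 8), (3, 10), (3, 12), (3, 14)]

Answer: .O.O.O.OO.O.O.O.
.O.O.O.OO.O.O.O.
.O.O.O.OO.O.O.O.
.O.O.O.OO.O.O.O.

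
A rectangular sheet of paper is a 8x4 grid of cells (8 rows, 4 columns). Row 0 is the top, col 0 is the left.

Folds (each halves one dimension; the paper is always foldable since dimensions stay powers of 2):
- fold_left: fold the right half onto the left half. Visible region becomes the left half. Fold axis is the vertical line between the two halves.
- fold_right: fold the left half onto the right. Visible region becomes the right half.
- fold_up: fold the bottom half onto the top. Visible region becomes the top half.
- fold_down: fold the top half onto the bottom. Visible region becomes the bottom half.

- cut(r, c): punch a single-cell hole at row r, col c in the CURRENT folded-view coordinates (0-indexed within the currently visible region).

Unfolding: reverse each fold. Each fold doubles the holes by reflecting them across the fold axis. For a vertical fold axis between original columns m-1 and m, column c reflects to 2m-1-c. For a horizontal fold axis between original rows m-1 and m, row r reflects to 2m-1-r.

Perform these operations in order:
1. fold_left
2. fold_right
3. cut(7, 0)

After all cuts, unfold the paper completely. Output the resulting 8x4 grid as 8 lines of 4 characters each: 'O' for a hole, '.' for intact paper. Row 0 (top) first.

Op 1 fold_left: fold axis v@2; visible region now rows[0,8) x cols[0,2) = 8x2
Op 2 fold_right: fold axis v@1; visible region now rows[0,8) x cols[1,2) = 8x1
Op 3 cut(7, 0): punch at orig (7,1); cuts so far [(7, 1)]; region rows[0,8) x cols[1,2) = 8x1
Unfold 1 (reflect across v@1): 2 holes -> [(7, 0), (7, 1)]
Unfold 2 (reflect across v@2): 4 holes -> [(7, 0), (7, 1), (7, 2), (7, 3)]

Answer: ....
....
....
....
....
....
....
OOOO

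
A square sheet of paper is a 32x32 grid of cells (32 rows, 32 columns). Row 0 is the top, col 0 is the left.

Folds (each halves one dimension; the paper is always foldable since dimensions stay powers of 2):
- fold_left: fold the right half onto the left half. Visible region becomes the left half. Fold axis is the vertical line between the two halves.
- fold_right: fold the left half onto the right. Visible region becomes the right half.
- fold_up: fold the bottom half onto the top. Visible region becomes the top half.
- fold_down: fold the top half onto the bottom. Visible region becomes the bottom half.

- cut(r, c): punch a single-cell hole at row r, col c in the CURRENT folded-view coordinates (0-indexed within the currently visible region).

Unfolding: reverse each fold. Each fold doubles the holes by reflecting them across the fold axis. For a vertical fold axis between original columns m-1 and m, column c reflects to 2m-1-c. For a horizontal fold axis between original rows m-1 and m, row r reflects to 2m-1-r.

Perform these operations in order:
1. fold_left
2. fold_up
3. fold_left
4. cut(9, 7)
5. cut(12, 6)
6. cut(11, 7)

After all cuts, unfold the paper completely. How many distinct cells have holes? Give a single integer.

Answer: 24

Derivation:
Op 1 fold_left: fold axis v@16; visible region now rows[0,32) x cols[0,16) = 32x16
Op 2 fold_up: fold axis h@16; visible region now rows[0,16) x cols[0,16) = 16x16
Op 3 fold_left: fold axis v@8; visible region now rows[0,16) x cols[0,8) = 16x8
Op 4 cut(9, 7): punch at orig (9,7); cuts so far [(9, 7)]; region rows[0,16) x cols[0,8) = 16x8
Op 5 cut(12, 6): punch at orig (12,6); cuts so far [(9, 7), (12, 6)]; region rows[0,16) x cols[0,8) = 16x8
Op 6 cut(11, 7): punch at orig (11,7); cuts so far [(9, 7), (11, 7), (12, 6)]; region rows[0,16) x cols[0,8) = 16x8
Unfold 1 (reflect across v@8): 6 holes -> [(9, 7), (9, 8), (11, 7), (11, 8), (12, 6), (12, 9)]
Unfold 2 (reflect across h@16): 12 holes -> [(9, 7), (9, 8), (11, 7), (11, 8), (12, 6), (12, 9), (19, 6), (19, 9), (20, 7), (20, 8), (22, 7), (22, 8)]
Unfold 3 (reflect across v@16): 24 holes -> [(9, 7), (9, 8), (9, 23), (9, 24), (11, 7), (11, 8), (11, 23), (11, 24), (12, 6), (12, 9), (12, 22), (12, 25), (19, 6), (19, 9), (19, 22), (19, 25), (20, 7), (20, 8), (20, 23), (20, 24), (22, 7), (22, 8), (22, 23), (22, 24)]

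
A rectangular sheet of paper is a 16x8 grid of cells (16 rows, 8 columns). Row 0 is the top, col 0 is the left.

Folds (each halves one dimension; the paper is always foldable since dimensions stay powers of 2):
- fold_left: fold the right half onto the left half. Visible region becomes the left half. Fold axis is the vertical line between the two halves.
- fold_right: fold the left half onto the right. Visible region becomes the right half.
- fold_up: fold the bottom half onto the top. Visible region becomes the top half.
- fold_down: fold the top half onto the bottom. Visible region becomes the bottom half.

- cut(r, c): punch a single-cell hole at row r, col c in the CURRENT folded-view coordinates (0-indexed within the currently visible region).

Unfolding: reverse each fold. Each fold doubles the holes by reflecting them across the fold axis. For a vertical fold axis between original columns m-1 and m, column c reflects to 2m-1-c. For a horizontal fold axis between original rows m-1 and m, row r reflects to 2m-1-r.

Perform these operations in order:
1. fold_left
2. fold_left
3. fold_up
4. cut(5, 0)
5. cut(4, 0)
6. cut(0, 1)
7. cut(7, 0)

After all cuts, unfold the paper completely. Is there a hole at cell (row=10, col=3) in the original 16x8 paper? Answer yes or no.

Op 1 fold_left: fold axis v@4; visible region now rows[0,16) x cols[0,4) = 16x4
Op 2 fold_left: fold axis v@2; visible region now rows[0,16) x cols[0,2) = 16x2
Op 3 fold_up: fold axis h@8; visible region now rows[0,8) x cols[0,2) = 8x2
Op 4 cut(5, 0): punch at orig (5,0); cuts so far [(5, 0)]; region rows[0,8) x cols[0,2) = 8x2
Op 5 cut(4, 0): punch at orig (4,0); cuts so far [(4, 0), (5, 0)]; region rows[0,8) x cols[0,2) = 8x2
Op 6 cut(0, 1): punch at orig (0,1); cuts so far [(0, 1), (4, 0), (5, 0)]; region rows[0,8) x cols[0,2) = 8x2
Op 7 cut(7, 0): punch at orig (7,0); cuts so far [(0, 1), (4, 0), (5, 0), (7, 0)]; region rows[0,8) x cols[0,2) = 8x2
Unfold 1 (reflect across h@8): 8 holes -> [(0, 1), (4, 0), (5, 0), (7, 0), (8, 0), (10, 0), (11, 0), (15, 1)]
Unfold 2 (reflect across v@2): 16 holes -> [(0, 1), (0, 2), (4, 0), (4, 3), (5, 0), (5, 3), (7, 0), (7, 3), (8, 0), (8, 3), (10, 0), (10, 3), (11, 0), (11, 3), (15, 1), (15, 2)]
Unfold 3 (reflect across v@4): 32 holes -> [(0, 1), (0, 2), (0, 5), (0, 6), (4, 0), (4, 3), (4, 4), (4, 7), (5, 0), (5, 3), (5, 4), (5, 7), (7, 0), (7, 3), (7, 4), (7, 7), (8, 0), (8, 3), (8, 4), (8, 7), (10, 0), (10, 3), (10, 4), (10, 7), (11, 0), (11, 3), (11, 4), (11, 7), (15, 1), (15, 2), (15, 5), (15, 6)]
Holes: [(0, 1), (0, 2), (0, 5), (0, 6), (4, 0), (4, 3), (4, 4), (4, 7), (5, 0), (5, 3), (5, 4), (5, 7), (7, 0), (7, 3), (7, 4), (7, 7), (8, 0), (8, 3), (8, 4), (8, 7), (10, 0), (10, 3), (10, 4), (10, 7), (11, 0), (11, 3), (11, 4), (11, 7), (15, 1), (15, 2), (15, 5), (15, 6)]

Answer: yes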